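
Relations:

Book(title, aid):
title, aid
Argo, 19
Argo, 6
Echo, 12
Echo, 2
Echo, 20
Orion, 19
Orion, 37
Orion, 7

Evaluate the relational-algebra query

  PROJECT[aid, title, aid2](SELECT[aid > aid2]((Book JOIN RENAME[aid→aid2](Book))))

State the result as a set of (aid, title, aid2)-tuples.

{(12, Echo, 2), (19, Argo, 6), (19, Orion, 7), (20, Echo, 12), (20, Echo, 2), (37, Orion, 19), (37, Orion, 7)}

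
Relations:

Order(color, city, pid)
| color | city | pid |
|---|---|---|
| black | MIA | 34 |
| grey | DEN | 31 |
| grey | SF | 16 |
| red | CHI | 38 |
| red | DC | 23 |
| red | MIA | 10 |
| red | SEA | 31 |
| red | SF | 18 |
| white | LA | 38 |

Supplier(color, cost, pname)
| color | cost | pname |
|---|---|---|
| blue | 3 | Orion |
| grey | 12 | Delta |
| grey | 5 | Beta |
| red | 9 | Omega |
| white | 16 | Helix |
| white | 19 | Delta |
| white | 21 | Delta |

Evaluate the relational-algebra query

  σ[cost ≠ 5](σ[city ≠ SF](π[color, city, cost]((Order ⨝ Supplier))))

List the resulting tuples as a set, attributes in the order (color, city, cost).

Joining Order and Supplier on color yields {(grey, DEN, 31, 12, Delta), (grey, DEN, 31, 5, Beta), (grey, SF, 16, 12, Delta), (grey, SF, 16, 5, Beta), (red, CHI, 38, 9, Omega), (red, DC, 23, 9, Omega), (red, MIA, 10, 9, Omega), (red, SEA, 31, 9, Omega), (red, SF, 18, 9, Omega), (white, LA, 38, 16, Helix), (white, LA, 38, 19, Delta), (white, LA, 38, 21, Delta)}.
π[color, city, cost]: project onto (color, city, cost) → {(grey, DEN, 12), (grey, DEN, 5), (grey, SF, 12), (grey, SF, 5), (red, CHI, 9), (red, DC, 9), (red, MIA, 9), (red, SEA, 9), (red, SF, 9), (white, LA, 16), (white, LA, 19), (white, LA, 21)}
Selection city ≠ SF: {(grey, DEN, 12), (grey, DEN, 5), (red, CHI, 9), (red, DC, 9), (red, MIA, 9), (red, SEA, 9), (white, LA, 16), (white, LA, 19), (white, LA, 21)}
Selection cost ≠ 5: {(grey, DEN, 12), (red, CHI, 9), (red, DC, 9), (red, MIA, 9), (red, SEA, 9), (white, LA, 16), (white, LA, 19), (white, LA, 21)}

{(grey, DEN, 12), (red, CHI, 9), (red, DC, 9), (red, MIA, 9), (red, SEA, 9), (white, LA, 16), (white, LA, 19), (white, LA, 21)}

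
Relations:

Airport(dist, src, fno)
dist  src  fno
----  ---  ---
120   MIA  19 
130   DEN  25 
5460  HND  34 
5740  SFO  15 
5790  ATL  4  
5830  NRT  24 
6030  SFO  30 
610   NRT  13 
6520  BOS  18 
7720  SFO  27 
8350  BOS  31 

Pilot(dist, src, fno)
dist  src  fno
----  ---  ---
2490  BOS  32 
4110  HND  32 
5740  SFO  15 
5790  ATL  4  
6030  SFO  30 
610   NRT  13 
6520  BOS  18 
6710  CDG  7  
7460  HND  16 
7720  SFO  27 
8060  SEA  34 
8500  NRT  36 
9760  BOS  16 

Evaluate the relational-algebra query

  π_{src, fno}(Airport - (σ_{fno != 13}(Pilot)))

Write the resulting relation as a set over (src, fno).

σ[fno != 13]: keep tuples satisfying fno != 13 → {(2490, BOS, 32), (4110, HND, 32), (5740, SFO, 15), (5790, ATL, 4), (6030, SFO, 30), (6520, BOS, 18), (6710, CDG, 7), (7460, HND, 16), (7720, SFO, 27), (8060, SEA, 34), (8500, NRT, 36), (9760, BOS, 16)}
Set difference of the two operands is {(120, MIA, 19), (130, DEN, 25), (5460, HND, 34), (5830, NRT, 24), (610, NRT, 13), (8350, BOS, 31)}.
Keep only column(s) src, fno: {(BOS, 31), (DEN, 25), (HND, 34), (MIA, 19), (NRT, 13), (NRT, 24)}

{(BOS, 31), (DEN, 25), (HND, 34), (MIA, 19), (NRT, 13), (NRT, 24)}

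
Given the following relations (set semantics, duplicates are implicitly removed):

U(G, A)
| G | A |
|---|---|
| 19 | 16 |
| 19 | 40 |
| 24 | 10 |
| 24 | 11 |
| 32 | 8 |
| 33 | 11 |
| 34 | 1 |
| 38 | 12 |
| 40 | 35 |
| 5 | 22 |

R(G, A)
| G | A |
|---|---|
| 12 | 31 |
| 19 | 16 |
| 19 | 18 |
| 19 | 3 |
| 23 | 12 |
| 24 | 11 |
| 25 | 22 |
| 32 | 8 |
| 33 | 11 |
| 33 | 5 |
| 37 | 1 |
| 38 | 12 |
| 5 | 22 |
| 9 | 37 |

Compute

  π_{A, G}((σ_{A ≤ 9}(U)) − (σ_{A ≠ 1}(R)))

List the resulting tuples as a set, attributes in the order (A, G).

σ[A ≤ 9]: keep tuples satisfying A ≤ 9 → {(32, 8), (34, 1)}
σ[A ≠ 1]: keep tuples satisfying A ≠ 1 → {(12, 31), (19, 16), (19, 18), (19, 3), (23, 12), (24, 11), (25, 22), (32, 8), (33, 11), (33, 5), (38, 12), (5, 22), (9, 37)}
Difference: {(32, 8), (34, 1)} with {(12, 31), (19, 16), (19, 18), (19, 3), (23, 12), (24, 11), (25, 22), (32, 8), (33, 11), (33, 5), (38, 12), (5, 22), (9, 37)} → {(34, 1)}
Keep only column(s) A, G: {(1, 34)}

{(1, 34)}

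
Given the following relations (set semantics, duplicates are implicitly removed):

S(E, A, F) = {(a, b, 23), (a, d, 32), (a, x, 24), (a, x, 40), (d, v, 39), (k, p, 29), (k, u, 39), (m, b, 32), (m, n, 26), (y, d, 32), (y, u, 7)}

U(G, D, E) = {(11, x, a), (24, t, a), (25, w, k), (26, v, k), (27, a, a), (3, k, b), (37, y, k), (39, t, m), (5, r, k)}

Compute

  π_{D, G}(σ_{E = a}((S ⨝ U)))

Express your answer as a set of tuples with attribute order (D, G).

Natural join on E: {(a, b, 23, 11, x), (a, b, 23, 24, t), (a, b, 23, 27, a), (a, d, 32, 11, x), (a, d, 32, 24, t), (a, d, 32, 27, a), (a, x, 24, 11, x), (a, x, 24, 24, t), (a, x, 24, 27, a), (a, x, 40, 11, x), (a, x, 40, 24, t), (a, x, 40, 27, a), (k, p, 29, 25, w), (k, p, 29, 26, v), (k, p, 29, 37, y), (k, p, 29, 5, r), (k, u, 39, 25, w), (k, u, 39, 26, v), (k, u, 39, 37, y), (k, u, 39, 5, r), (m, b, 32, 39, t), (m, n, 26, 39, t)}
Apply σ_{E = a}; surviving tuples: {(a, b, 23, 11, x), (a, b, 23, 24, t), (a, b, 23, 27, a), (a, d, 32, 11, x), (a, d, 32, 24, t), (a, d, 32, 27, a), (a, x, 24, 11, x), (a, x, 24, 24, t), (a, x, 24, 27, a), (a, x, 40, 11, x), (a, x, 40, 24, t), (a, x, 40, 27, a)}
Projecting to D, G (9 duplicate(s) eliminated): {(a, 27), (t, 24), (x, 11)}

{(a, 27), (t, 24), (x, 11)}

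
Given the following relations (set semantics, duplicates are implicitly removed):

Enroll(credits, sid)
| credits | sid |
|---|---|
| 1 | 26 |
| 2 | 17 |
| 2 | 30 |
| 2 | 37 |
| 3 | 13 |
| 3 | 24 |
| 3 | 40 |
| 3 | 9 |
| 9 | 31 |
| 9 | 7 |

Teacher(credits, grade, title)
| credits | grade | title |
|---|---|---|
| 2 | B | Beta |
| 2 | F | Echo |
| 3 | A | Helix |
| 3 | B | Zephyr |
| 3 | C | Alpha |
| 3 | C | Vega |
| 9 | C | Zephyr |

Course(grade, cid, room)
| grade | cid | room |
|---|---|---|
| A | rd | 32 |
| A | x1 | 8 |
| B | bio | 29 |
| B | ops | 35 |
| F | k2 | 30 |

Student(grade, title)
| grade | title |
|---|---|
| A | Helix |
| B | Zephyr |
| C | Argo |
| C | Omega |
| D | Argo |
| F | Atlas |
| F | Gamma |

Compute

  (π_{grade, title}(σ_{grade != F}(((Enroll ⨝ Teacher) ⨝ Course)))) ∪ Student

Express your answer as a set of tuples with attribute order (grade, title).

{(A, Helix), (B, Beta), (B, Zephyr), (C, Argo), (C, Omega), (D, Argo), (F, Atlas), (F, Gamma)}

Enroll ⋈ Teacher (natural join on credits): {(2, 17, B, Beta), (2, 17, F, Echo), (2, 30, B, Beta), (2, 30, F, Echo), (2, 37, B, Beta), (2, 37, F, Echo), (3, 13, A, Helix), (3, 13, B, Zephyr), (3, 13, C, Alpha), (3, 13, C, Vega), (3, 24, A, Helix), (3, 24, B, Zephyr), (3, 24, C, Alpha), (3, 24, C, Vega), (3, 40, A, Helix), (3, 40, B, Zephyr), (3, 40, C, Alpha), (3, 40, C, Vega), (3, 9, A, Helix), (3, 9, B, Zephyr), (3, 9, C, Alpha), (3, 9, C, Vega), (9, 31, C, Zephyr), (9, 7, C, Zephyr)}
(Enroll ⨝ Teacher) ⋈ Course (natural join on grade): {(2, 17, B, Beta, bio, 29), (2, 17, B, Beta, ops, 35), (2, 17, F, Echo, k2, 30), (2, 30, B, Beta, bio, 29), (2, 30, B, Beta, ops, 35), (2, 30, F, Echo, k2, 30), (2, 37, B, Beta, bio, 29), (2, 37, B, Beta, ops, 35), (2, 37, F, Echo, k2, 30), (3, 13, A, Helix, rd, 32), (3, 13, A, Helix, x1, 8), (3, 13, B, Zephyr, bio, 29), (3, 13, B, Zephyr, ops, 35), (3, 24, A, Helix, rd, 32), (3, 24, A, Helix, x1, 8), (3, 24, B, Zephyr, bio, 29), (3, 24, B, Zephyr, ops, 35), (3, 40, A, Helix, rd, 32), (3, 40, A, Helix, x1, 8), (3, 40, B, Zephyr, bio, 29), (3, 40, B, Zephyr, ops, 35), (3, 9, A, Helix, rd, 32), (3, 9, A, Helix, x1, 8), (3, 9, B, Zephyr, bio, 29), (3, 9, B, Zephyr, ops, 35)}
Selection grade != F: {(2, 17, B, Beta, bio, 29), (2, 17, B, Beta, ops, 35), (2, 30, B, Beta, bio, 29), (2, 30, B, Beta, ops, 35), (2, 37, B, Beta, bio, 29), (2, 37, B, Beta, ops, 35), (3, 13, A, Helix, rd, 32), (3, 13, A, Helix, x1, 8), (3, 13, B, Zephyr, bio, 29), (3, 13, B, Zephyr, ops, 35), (3, 24, A, Helix, rd, 32), (3, 24, A, Helix, x1, 8), (3, 24, B, Zephyr, bio, 29), (3, 24, B, Zephyr, ops, 35), (3, 40, A, Helix, rd, 32), (3, 40, A, Helix, x1, 8), (3, 40, B, Zephyr, bio, 29), (3, 40, B, Zephyr, ops, 35), (3, 9, A, Helix, rd, 32), (3, 9, A, Helix, x1, 8), (3, 9, B, Zephyr, bio, 29), (3, 9, B, Zephyr, ops, 35)}
Projecting to grade, title (19 duplicate(s) eliminated): {(A, Helix), (B, Beta), (B, Zephyr)}
Set union of the two operands is {(A, Helix), (B, Beta), (B, Zephyr), (C, Argo), (C, Omega), (D, Argo), (F, Atlas), (F, Gamma)}.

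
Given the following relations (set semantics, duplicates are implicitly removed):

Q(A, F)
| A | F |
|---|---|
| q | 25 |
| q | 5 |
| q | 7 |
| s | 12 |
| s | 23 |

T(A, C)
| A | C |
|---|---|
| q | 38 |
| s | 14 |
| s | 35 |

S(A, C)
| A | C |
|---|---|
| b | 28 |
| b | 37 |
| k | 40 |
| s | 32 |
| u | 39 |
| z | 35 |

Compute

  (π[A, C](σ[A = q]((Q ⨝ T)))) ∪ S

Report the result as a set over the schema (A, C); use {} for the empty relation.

Joining Q and T on A yields {(q, 25, 38), (q, 5, 38), (q, 7, 38), (s, 12, 14), (s, 12, 35), (s, 23, 14), (s, 23, 35)}.
Filtering on A = q leaves {(q, 25, 38), (q, 5, 38), (q, 7, 38)}.
π[A, C]: project onto (A, C) (2 duplicate(s) eliminated) → {(q, 38)}
Taking the union: {(b, 28), (b, 37), (k, 40), (q, 38), (s, 32), (u, 39), (z, 35)}

{(b, 28), (b, 37), (k, 40), (q, 38), (s, 32), (u, 39), (z, 35)}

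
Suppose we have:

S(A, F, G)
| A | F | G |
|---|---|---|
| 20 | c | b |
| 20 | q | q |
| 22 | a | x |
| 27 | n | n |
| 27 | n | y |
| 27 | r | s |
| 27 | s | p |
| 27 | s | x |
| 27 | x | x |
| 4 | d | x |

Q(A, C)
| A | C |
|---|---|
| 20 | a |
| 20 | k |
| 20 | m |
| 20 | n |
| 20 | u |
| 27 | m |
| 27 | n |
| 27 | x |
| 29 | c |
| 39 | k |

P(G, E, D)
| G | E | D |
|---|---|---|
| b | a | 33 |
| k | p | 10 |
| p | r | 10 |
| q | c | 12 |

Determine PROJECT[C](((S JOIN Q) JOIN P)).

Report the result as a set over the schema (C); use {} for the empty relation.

{a, k, m, n, u, x}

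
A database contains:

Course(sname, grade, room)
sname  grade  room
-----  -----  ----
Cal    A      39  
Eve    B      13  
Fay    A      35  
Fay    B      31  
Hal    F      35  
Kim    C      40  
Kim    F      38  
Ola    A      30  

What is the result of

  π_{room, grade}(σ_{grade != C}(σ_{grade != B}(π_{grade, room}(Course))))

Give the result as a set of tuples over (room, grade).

{(30, A), (35, A), (35, F), (38, F), (39, A)}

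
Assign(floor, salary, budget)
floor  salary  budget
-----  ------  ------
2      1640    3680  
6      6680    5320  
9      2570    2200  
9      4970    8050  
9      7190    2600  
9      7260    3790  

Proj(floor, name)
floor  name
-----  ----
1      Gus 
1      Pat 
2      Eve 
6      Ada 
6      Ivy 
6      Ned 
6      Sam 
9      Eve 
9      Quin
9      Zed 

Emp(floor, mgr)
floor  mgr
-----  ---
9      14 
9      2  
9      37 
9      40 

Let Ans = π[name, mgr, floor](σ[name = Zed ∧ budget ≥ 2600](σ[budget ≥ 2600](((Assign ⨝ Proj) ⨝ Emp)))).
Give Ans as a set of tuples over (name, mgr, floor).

Assign ⋈ Proj (natural join on floor): {(2, 1640, 3680, Eve), (6, 6680, 5320, Ada), (6, 6680, 5320, Ivy), (6, 6680, 5320, Ned), (6, 6680, 5320, Sam), (9, 2570, 2200, Eve), (9, 2570, 2200, Quin), (9, 2570, 2200, Zed), (9, 4970, 8050, Eve), (9, 4970, 8050, Quin), (9, 4970, 8050, Zed), (9, 7190, 2600, Eve), (9, 7190, 2600, Quin), (9, 7190, 2600, Zed), (9, 7260, 3790, Eve), (9, 7260, 3790, Quin), (9, 7260, 3790, Zed)}
(Assign ⨝ Proj) ⋈ Emp (natural join on floor): {(9, 2570, 2200, Eve, 14), (9, 2570, 2200, Eve, 2), (9, 2570, 2200, Eve, 37), (9, 2570, 2200, Eve, 40), (9, 2570, 2200, Quin, 14), (9, 2570, 2200, Quin, 2), (9, 2570, 2200, Quin, 37), (9, 2570, 2200, Quin, 40), (9, 2570, 2200, Zed, 14), (9, 2570, 2200, Zed, 2), (9, 2570, 2200, Zed, 37), (9, 2570, 2200, Zed, 40), (9, 4970, 8050, Eve, 14), (9, 4970, 8050, Eve, 2), (9, 4970, 8050, Eve, 37), (9, 4970, 8050, Eve, 40), (9, 4970, 8050, Quin, 14), (9, 4970, 8050, Quin, 2), (9, 4970, 8050, Quin, 37), (9, 4970, 8050, Quin, 40), (9, 4970, 8050, Zed, 14), (9, 4970, 8050, Zed, 2), (9, 4970, 8050, Zed, 37), (9, 4970, 8050, Zed, 40), (9, 7190, 2600, Eve, 14), (9, 7190, 2600, Eve, 2), (9, 7190, 2600, Eve, 37), (9, 7190, 2600, Eve, 40), (9, 7190, 2600, Quin, 14), (9, 7190, 2600, Quin, 2), (9, 7190, 2600, Quin, 37), (9, 7190, 2600, Quin, 40), (9, 7190, 2600, Zed, 14), (9, 7190, 2600, Zed, 2), (9, 7190, 2600, Zed, 37), (9, 7190, 2600, Zed, 40), (9, 7260, 3790, Eve, 14), (9, 7260, 3790, Eve, 2), (9, 7260, 3790, Eve, 37), (9, 7260, 3790, Eve, 40), (9, 7260, 3790, Quin, 14), (9, 7260, 3790, Quin, 2), (9, 7260, 3790, Quin, 37), (9, 7260, 3790, Quin, 40), (9, 7260, 3790, Zed, 14), (9, 7260, 3790, Zed, 2), (9, 7260, 3790, Zed, 37), (9, 7260, 3790, Zed, 40)}
Selection budget ≥ 2600: {(9, 4970, 8050, Eve, 14), (9, 4970, 8050, Eve, 2), (9, 4970, 8050, Eve, 37), (9, 4970, 8050, Eve, 40), (9, 4970, 8050, Quin, 14), (9, 4970, 8050, Quin, 2), (9, 4970, 8050, Quin, 37), (9, 4970, 8050, Quin, 40), (9, 4970, 8050, Zed, 14), (9, 4970, 8050, Zed, 2), (9, 4970, 8050, Zed, 37), (9, 4970, 8050, Zed, 40), (9, 7190, 2600, Eve, 14), (9, 7190, 2600, Eve, 2), (9, 7190, 2600, Eve, 37), (9, 7190, 2600, Eve, 40), (9, 7190, 2600, Quin, 14), (9, 7190, 2600, Quin, 2), (9, 7190, 2600, Quin, 37), (9, 7190, 2600, Quin, 40), (9, 7190, 2600, Zed, 14), (9, 7190, 2600, Zed, 2), (9, 7190, 2600, Zed, 37), (9, 7190, 2600, Zed, 40), (9, 7260, 3790, Eve, 14), (9, 7260, 3790, Eve, 2), (9, 7260, 3790, Eve, 37), (9, 7260, 3790, Eve, 40), (9, 7260, 3790, Quin, 14), (9, 7260, 3790, Quin, 2), (9, 7260, 3790, Quin, 37), (9, 7260, 3790, Quin, 40), (9, 7260, 3790, Zed, 14), (9, 7260, 3790, Zed, 2), (9, 7260, 3790, Zed, 37), (9, 7260, 3790, Zed, 40)}
Selection name = Zed ∧ budget ≥ 2600: {(9, 4970, 8050, Zed, 14), (9, 4970, 8050, Zed, 2), (9, 4970, 8050, Zed, 37), (9, 4970, 8050, Zed, 40), (9, 7190, 2600, Zed, 14), (9, 7190, 2600, Zed, 2), (9, 7190, 2600, Zed, 37), (9, 7190, 2600, Zed, 40), (9, 7260, 3790, Zed, 14), (9, 7260, 3790, Zed, 2), (9, 7260, 3790, Zed, 37), (9, 7260, 3790, Zed, 40)}
π_{name, mgr, floor} gives {(Zed, 14, 9), (Zed, 2, 9), (Zed, 37, 9), (Zed, 40, 9)} (8 duplicate(s) eliminated).

{(Zed, 14, 9), (Zed, 2, 9), (Zed, 37, 9), (Zed, 40, 9)}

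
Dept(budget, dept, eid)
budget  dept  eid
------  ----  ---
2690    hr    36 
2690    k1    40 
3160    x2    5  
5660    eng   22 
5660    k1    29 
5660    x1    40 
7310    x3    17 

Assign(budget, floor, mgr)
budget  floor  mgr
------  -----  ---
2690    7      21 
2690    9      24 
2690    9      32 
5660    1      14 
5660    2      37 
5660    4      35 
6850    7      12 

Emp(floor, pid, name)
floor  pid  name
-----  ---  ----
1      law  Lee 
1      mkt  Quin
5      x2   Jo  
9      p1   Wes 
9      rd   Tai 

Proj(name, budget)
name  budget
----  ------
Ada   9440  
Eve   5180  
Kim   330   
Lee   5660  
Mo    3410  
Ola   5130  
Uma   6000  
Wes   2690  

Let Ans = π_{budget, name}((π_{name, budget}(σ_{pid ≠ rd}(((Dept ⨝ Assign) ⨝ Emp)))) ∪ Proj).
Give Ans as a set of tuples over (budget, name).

{(2690, Wes), (330, Kim), (3410, Mo), (5130, Ola), (5180, Eve), (5660, Lee), (5660, Quin), (6000, Uma), (9440, Ada)}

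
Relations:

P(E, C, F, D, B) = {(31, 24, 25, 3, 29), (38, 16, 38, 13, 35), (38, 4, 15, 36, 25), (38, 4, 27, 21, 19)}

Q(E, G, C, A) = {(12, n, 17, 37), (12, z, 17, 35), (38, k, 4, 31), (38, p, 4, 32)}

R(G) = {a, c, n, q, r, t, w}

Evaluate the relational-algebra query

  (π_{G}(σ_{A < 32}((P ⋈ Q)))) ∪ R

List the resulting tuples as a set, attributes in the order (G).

{a, c, k, n, q, r, t, w}

P ⋈ Q (natural join on E, C): {(38, 4, 15, 36, 25, k, 31), (38, 4, 15, 36, 25, p, 32), (38, 4, 27, 21, 19, k, 31), (38, 4, 27, 21, 19, p, 32)}
Selection A < 32: {(38, 4, 15, 36, 25, k, 31), (38, 4, 27, 21, 19, k, 31)}
Projecting to G (1 duplicate(s) eliminated): {k}
Taking the union: {a, c, k, n, q, r, t, w}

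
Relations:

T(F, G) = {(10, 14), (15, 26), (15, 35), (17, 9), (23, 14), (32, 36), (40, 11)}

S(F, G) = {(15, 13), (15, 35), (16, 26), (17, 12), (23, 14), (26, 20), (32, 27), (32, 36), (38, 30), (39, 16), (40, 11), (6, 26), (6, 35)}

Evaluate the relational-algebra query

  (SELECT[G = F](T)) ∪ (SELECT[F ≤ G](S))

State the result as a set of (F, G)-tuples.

{(15, 35), (16, 26), (32, 36), (6, 26), (6, 35)}

Apply σ_{G = F}; surviving tuples: {}
Apply σ_{F ≤ G}; surviving tuples: {(15, 35), (16, 26), (32, 36), (6, 26), (6, 35)}
Set union of the two operands is {(15, 35), (16, 26), (32, 36), (6, 26), (6, 35)}.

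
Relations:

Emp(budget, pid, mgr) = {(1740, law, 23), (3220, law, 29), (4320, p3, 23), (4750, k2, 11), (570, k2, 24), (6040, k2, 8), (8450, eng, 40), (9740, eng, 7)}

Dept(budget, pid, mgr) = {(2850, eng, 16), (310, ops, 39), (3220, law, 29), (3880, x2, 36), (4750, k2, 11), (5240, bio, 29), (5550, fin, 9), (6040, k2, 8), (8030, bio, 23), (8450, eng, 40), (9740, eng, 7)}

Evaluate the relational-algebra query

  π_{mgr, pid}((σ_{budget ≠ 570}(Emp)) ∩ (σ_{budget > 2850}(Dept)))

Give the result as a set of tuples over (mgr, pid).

{(11, k2), (29, law), (40, eng), (7, eng), (8, k2)}

σ[budget ≠ 570]: keep tuples satisfying budget ≠ 570 → {(1740, law, 23), (3220, law, 29), (4320, p3, 23), (4750, k2, 11), (6040, k2, 8), (8450, eng, 40), (9740, eng, 7)}
σ[budget > 2850]: keep tuples satisfying budget > 2850 → {(3220, law, 29), (3880, x2, 36), (4750, k2, 11), (5240, bio, 29), (5550, fin, 9), (6040, k2, 8), (8030, bio, 23), (8450, eng, 40), (9740, eng, 7)}
Set intersection of the two operands is {(3220, law, 29), (4750, k2, 11), (6040, k2, 8), (8450, eng, 40), (9740, eng, 7)}.
π[mgr, pid]: project onto (mgr, pid) → {(11, k2), (29, law), (40, eng), (7, eng), (8, k2)}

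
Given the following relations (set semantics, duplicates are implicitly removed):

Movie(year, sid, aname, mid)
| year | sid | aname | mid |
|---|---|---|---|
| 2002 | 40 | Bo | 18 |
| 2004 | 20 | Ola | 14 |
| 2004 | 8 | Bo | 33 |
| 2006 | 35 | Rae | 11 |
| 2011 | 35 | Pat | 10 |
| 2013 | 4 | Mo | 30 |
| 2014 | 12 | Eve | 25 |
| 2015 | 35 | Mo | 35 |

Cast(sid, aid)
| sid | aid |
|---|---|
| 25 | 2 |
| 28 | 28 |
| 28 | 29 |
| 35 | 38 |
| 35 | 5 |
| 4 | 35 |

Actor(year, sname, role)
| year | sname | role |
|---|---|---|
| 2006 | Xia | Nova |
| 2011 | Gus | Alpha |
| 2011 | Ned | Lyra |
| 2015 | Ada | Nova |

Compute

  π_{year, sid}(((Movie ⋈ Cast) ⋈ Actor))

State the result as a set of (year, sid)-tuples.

{(2006, 35), (2011, 35), (2015, 35)}

Natural join on sid: {(2006, 35, Rae, 11, 38), (2006, 35, Rae, 11, 5), (2011, 35, Pat, 10, 38), (2011, 35, Pat, 10, 5), (2013, 4, Mo, 30, 35), (2015, 35, Mo, 35, 38), (2015, 35, Mo, 35, 5)}
Natural join on year: {(2006, 35, Rae, 11, 38, Xia, Nova), (2006, 35, Rae, 11, 5, Xia, Nova), (2011, 35, Pat, 10, 38, Gus, Alpha), (2011, 35, Pat, 10, 38, Ned, Lyra), (2011, 35, Pat, 10, 5, Gus, Alpha), (2011, 35, Pat, 10, 5, Ned, Lyra), (2015, 35, Mo, 35, 38, Ada, Nova), (2015, 35, Mo, 35, 5, Ada, Nova)}
π[year, sid]: project onto (year, sid) (5 duplicate(s) eliminated) → {(2006, 35), (2011, 35), (2015, 35)}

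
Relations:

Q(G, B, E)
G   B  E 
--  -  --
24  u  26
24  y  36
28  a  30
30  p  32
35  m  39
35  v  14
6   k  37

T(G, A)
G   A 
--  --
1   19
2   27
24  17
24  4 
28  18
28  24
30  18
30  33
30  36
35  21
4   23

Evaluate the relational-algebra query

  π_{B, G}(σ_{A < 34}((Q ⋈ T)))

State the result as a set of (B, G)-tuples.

{(a, 28), (m, 35), (p, 30), (u, 24), (v, 35), (y, 24)}

Natural join on G: {(24, u, 26, 17), (24, u, 26, 4), (24, y, 36, 17), (24, y, 36, 4), (28, a, 30, 18), (28, a, 30, 24), (30, p, 32, 18), (30, p, 32, 33), (30, p, 32, 36), (35, m, 39, 21), (35, v, 14, 21)}
Filtering on A < 34 leaves {(24, u, 26, 17), (24, u, 26, 4), (24, y, 36, 17), (24, y, 36, 4), (28, a, 30, 18), (28, a, 30, 24), (30, p, 32, 18), (30, p, 32, 33), (35, m, 39, 21), (35, v, 14, 21)}.
Projecting to B, G (4 duplicate(s) eliminated): {(a, 28), (m, 35), (p, 30), (u, 24), (v, 35), (y, 24)}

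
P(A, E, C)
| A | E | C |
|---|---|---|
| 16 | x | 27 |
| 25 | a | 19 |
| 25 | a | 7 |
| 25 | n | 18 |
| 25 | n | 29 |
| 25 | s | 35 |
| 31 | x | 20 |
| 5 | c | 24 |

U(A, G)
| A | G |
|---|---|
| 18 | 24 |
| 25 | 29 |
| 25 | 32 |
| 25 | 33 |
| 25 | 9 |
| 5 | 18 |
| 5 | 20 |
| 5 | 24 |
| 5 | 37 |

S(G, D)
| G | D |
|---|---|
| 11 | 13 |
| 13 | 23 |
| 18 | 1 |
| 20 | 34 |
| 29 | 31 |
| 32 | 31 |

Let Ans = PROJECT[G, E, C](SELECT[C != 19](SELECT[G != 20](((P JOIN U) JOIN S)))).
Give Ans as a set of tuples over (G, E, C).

{(18, c, 24), (29, a, 7), (29, n, 18), (29, n, 29), (29, s, 35), (32, a, 7), (32, n, 18), (32, n, 29), (32, s, 35)}

Natural join on A: {(25, a, 19, 29), (25, a, 19, 32), (25, a, 19, 33), (25, a, 19, 9), (25, a, 7, 29), (25, a, 7, 32), (25, a, 7, 33), (25, a, 7, 9), (25, n, 18, 29), (25, n, 18, 32), (25, n, 18, 33), (25, n, 18, 9), (25, n, 29, 29), (25, n, 29, 32), (25, n, 29, 33), (25, n, 29, 9), (25, s, 35, 29), (25, s, 35, 32), (25, s, 35, 33), (25, s, 35, 9), (5, c, 24, 18), (5, c, 24, 20), (5, c, 24, 24), (5, c, 24, 37)}
Natural join on G: {(25, a, 19, 29, 31), (25, a, 19, 32, 31), (25, a, 7, 29, 31), (25, a, 7, 32, 31), (25, n, 18, 29, 31), (25, n, 18, 32, 31), (25, n, 29, 29, 31), (25, n, 29, 32, 31), (25, s, 35, 29, 31), (25, s, 35, 32, 31), (5, c, 24, 18, 1), (5, c, 24, 20, 34)}
σ[G != 20]: keep tuples satisfying G != 20 → {(25, a, 19, 29, 31), (25, a, 19, 32, 31), (25, a, 7, 29, 31), (25, a, 7, 32, 31), (25, n, 18, 29, 31), (25, n, 18, 32, 31), (25, n, 29, 29, 31), (25, n, 29, 32, 31), (25, s, 35, 29, 31), (25, s, 35, 32, 31), (5, c, 24, 18, 1)}
σ[C != 19]: keep tuples satisfying C != 19 → {(25, a, 7, 29, 31), (25, a, 7, 32, 31), (25, n, 18, 29, 31), (25, n, 18, 32, 31), (25, n, 29, 29, 31), (25, n, 29, 32, 31), (25, s, 35, 29, 31), (25, s, 35, 32, 31), (5, c, 24, 18, 1)}
Projecting to G, E, C: {(18, c, 24), (29, a, 7), (29, n, 18), (29, n, 29), (29, s, 35), (32, a, 7), (32, n, 18), (32, n, 29), (32, s, 35)}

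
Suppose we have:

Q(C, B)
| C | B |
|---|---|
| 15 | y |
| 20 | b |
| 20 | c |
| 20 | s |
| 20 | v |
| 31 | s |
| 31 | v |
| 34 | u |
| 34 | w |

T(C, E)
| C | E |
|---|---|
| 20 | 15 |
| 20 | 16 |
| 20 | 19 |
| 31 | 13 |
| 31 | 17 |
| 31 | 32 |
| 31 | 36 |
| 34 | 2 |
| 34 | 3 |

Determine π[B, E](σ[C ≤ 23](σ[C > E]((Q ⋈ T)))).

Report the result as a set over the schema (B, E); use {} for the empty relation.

{(b, 15), (b, 16), (b, 19), (c, 15), (c, 16), (c, 19), (s, 15), (s, 16), (s, 19), (v, 15), (v, 16), (v, 19)}

Q ⋈ T (natural join on C): {(20, b, 15), (20, b, 16), (20, b, 19), (20, c, 15), (20, c, 16), (20, c, 19), (20, s, 15), (20, s, 16), (20, s, 19), (20, v, 15), (20, v, 16), (20, v, 19), (31, s, 13), (31, s, 17), (31, s, 32), (31, s, 36), (31, v, 13), (31, v, 17), (31, v, 32), (31, v, 36), (34, u, 2), (34, u, 3), (34, w, 2), (34, w, 3)}
Filtering on C > E leaves {(20, b, 15), (20, b, 16), (20, b, 19), (20, c, 15), (20, c, 16), (20, c, 19), (20, s, 15), (20, s, 16), (20, s, 19), (20, v, 15), (20, v, 16), (20, v, 19), (31, s, 13), (31, s, 17), (31, v, 13), (31, v, 17), (34, u, 2), (34, u, 3), (34, w, 2), (34, w, 3)}.
Filtering on C ≤ 23 leaves {(20, b, 15), (20, b, 16), (20, b, 19), (20, c, 15), (20, c, 16), (20, c, 19), (20, s, 15), (20, s, 16), (20, s, 19), (20, v, 15), (20, v, 16), (20, v, 19)}.
Keep only column(s) B, E: {(b, 15), (b, 16), (b, 19), (c, 15), (c, 16), (c, 19), (s, 15), (s, 16), (s, 19), (v, 15), (v, 16), (v, 19)}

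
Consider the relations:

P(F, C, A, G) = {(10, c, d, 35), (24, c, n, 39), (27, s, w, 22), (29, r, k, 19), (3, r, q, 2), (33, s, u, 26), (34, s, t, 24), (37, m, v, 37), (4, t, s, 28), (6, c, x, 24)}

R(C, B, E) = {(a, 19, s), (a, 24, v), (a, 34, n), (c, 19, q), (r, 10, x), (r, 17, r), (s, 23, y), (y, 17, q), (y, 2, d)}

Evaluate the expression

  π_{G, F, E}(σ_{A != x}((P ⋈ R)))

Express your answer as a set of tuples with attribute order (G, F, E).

Joining P and R on C yields {(10, c, d, 35, 19, q), (24, c, n, 39, 19, q), (27, s, w, 22, 23, y), (29, r, k, 19, 10, x), (29, r, k, 19, 17, r), (3, r, q, 2, 10, x), (3, r, q, 2, 17, r), (33, s, u, 26, 23, y), (34, s, t, 24, 23, y), (6, c, x, 24, 19, q)}.
Apply σ_{A != x}; surviving tuples: {(10, c, d, 35, 19, q), (24, c, n, 39, 19, q), (27, s, w, 22, 23, y), (29, r, k, 19, 10, x), (29, r, k, 19, 17, r), (3, r, q, 2, 10, x), (3, r, q, 2, 17, r), (33, s, u, 26, 23, y), (34, s, t, 24, 23, y)}
π[G, F, E]: project onto (G, F, E) → {(19, 29, r), (19, 29, x), (2, 3, r), (2, 3, x), (22, 27, y), (24, 34, y), (26, 33, y), (35, 10, q), (39, 24, q)}

{(19, 29, r), (19, 29, x), (2, 3, r), (2, 3, x), (22, 27, y), (24, 34, y), (26, 33, y), (35, 10, q), (39, 24, q)}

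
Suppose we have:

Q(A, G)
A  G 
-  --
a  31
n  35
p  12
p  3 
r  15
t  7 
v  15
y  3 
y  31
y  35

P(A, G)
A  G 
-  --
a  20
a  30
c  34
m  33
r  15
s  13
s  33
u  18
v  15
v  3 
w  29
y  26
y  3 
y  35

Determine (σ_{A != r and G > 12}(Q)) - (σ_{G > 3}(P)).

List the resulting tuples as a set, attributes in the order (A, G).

{(a, 31), (n, 35), (y, 31)}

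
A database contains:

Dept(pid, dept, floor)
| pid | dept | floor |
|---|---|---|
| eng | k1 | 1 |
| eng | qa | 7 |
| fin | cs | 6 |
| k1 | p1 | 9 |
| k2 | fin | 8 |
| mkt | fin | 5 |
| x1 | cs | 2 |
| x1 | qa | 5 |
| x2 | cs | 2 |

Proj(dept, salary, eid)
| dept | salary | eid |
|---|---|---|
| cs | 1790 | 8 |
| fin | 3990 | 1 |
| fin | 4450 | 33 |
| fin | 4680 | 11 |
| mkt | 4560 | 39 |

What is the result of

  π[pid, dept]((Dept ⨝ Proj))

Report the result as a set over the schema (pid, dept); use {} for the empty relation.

Natural join on dept: {(fin, cs, 6, 1790, 8), (k2, fin, 8, 3990, 1), (k2, fin, 8, 4450, 33), (k2, fin, 8, 4680, 11), (mkt, fin, 5, 3990, 1), (mkt, fin, 5, 4450, 33), (mkt, fin, 5, 4680, 11), (x1, cs, 2, 1790, 8), (x2, cs, 2, 1790, 8)}
π_{pid, dept} gives {(fin, cs), (k2, fin), (mkt, fin), (x1, cs), (x2, cs)} (4 duplicate(s) eliminated).

{(fin, cs), (k2, fin), (mkt, fin), (x1, cs), (x2, cs)}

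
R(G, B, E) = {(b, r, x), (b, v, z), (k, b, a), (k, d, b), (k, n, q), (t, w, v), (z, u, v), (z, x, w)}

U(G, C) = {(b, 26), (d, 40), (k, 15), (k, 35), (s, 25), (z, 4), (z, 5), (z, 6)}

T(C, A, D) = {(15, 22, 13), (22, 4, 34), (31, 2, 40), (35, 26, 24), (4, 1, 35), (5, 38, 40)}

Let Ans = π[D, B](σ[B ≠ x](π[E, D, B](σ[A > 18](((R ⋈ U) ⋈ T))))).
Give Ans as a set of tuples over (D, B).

{(13, b), (13, d), (13, n), (24, b), (24, d), (24, n), (40, u)}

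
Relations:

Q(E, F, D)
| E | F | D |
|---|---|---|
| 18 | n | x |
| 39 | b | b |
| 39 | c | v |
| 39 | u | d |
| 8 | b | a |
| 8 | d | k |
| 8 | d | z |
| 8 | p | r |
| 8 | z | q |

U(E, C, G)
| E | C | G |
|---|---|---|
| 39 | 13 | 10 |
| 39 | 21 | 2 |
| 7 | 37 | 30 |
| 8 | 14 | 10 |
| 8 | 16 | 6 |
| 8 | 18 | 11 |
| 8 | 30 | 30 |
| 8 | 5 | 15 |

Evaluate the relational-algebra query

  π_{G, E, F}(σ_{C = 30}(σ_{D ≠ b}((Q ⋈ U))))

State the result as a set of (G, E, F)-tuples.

{(30, 8, b), (30, 8, d), (30, 8, p), (30, 8, z)}

Natural join on E: {(39, b, b, 13, 10), (39, b, b, 21, 2), (39, c, v, 13, 10), (39, c, v, 21, 2), (39, u, d, 13, 10), (39, u, d, 21, 2), (8, b, a, 14, 10), (8, b, a, 16, 6), (8, b, a, 18, 11), (8, b, a, 30, 30), (8, b, a, 5, 15), (8, d, k, 14, 10), (8, d, k, 16, 6), (8, d, k, 18, 11), (8, d, k, 30, 30), (8, d, k, 5, 15), (8, d, z, 14, 10), (8, d, z, 16, 6), (8, d, z, 18, 11), (8, d, z, 30, 30), (8, d, z, 5, 15), (8, p, r, 14, 10), (8, p, r, 16, 6), (8, p, r, 18, 11), (8, p, r, 30, 30), (8, p, r, 5, 15), (8, z, q, 14, 10), (8, z, q, 16, 6), (8, z, q, 18, 11), (8, z, q, 30, 30), (8, z, q, 5, 15)}
σ[D ≠ b]: keep tuples satisfying D ≠ b → {(39, c, v, 13, 10), (39, c, v, 21, 2), (39, u, d, 13, 10), (39, u, d, 21, 2), (8, b, a, 14, 10), (8, b, a, 16, 6), (8, b, a, 18, 11), (8, b, a, 30, 30), (8, b, a, 5, 15), (8, d, k, 14, 10), (8, d, k, 16, 6), (8, d, k, 18, 11), (8, d, k, 30, 30), (8, d, k, 5, 15), (8, d, z, 14, 10), (8, d, z, 16, 6), (8, d, z, 18, 11), (8, d, z, 30, 30), (8, d, z, 5, 15), (8, p, r, 14, 10), (8, p, r, 16, 6), (8, p, r, 18, 11), (8, p, r, 30, 30), (8, p, r, 5, 15), (8, z, q, 14, 10), (8, z, q, 16, 6), (8, z, q, 18, 11), (8, z, q, 30, 30), (8, z, q, 5, 15)}
σ[C = 30]: keep tuples satisfying C = 30 → {(8, b, a, 30, 30), (8, d, k, 30, 30), (8, d, z, 30, 30), (8, p, r, 30, 30), (8, z, q, 30, 30)}
Projecting to G, E, F (1 duplicate(s) eliminated): {(30, 8, b), (30, 8, d), (30, 8, p), (30, 8, z)}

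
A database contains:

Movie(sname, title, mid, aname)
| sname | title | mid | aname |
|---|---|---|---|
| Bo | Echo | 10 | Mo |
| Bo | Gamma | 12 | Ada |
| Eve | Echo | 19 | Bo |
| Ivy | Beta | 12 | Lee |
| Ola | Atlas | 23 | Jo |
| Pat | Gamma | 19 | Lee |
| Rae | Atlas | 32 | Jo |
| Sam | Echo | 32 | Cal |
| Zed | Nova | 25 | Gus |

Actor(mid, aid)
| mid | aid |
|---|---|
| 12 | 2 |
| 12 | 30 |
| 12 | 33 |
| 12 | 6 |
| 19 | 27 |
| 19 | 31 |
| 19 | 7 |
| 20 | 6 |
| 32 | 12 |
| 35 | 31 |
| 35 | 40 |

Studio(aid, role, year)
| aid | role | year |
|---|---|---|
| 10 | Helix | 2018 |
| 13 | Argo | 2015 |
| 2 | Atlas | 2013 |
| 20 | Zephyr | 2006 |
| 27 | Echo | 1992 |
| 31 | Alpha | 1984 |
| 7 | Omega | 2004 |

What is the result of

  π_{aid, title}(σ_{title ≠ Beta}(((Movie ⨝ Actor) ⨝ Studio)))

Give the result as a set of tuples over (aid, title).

Movie ⋈ Actor (natural join on mid): {(Bo, Gamma, 12, Ada, 2), (Bo, Gamma, 12, Ada, 30), (Bo, Gamma, 12, Ada, 33), (Bo, Gamma, 12, Ada, 6), (Eve, Echo, 19, Bo, 27), (Eve, Echo, 19, Bo, 31), (Eve, Echo, 19, Bo, 7), (Ivy, Beta, 12, Lee, 2), (Ivy, Beta, 12, Lee, 30), (Ivy, Beta, 12, Lee, 33), (Ivy, Beta, 12, Lee, 6), (Pat, Gamma, 19, Lee, 27), (Pat, Gamma, 19, Lee, 31), (Pat, Gamma, 19, Lee, 7), (Rae, Atlas, 32, Jo, 12), (Sam, Echo, 32, Cal, 12)}
(Movie ⨝ Actor) ⋈ Studio (natural join on aid): {(Bo, Gamma, 12, Ada, 2, Atlas, 2013), (Eve, Echo, 19, Bo, 27, Echo, 1992), (Eve, Echo, 19, Bo, 31, Alpha, 1984), (Eve, Echo, 19, Bo, 7, Omega, 2004), (Ivy, Beta, 12, Lee, 2, Atlas, 2013), (Pat, Gamma, 19, Lee, 27, Echo, 1992), (Pat, Gamma, 19, Lee, 31, Alpha, 1984), (Pat, Gamma, 19, Lee, 7, Omega, 2004)}
Filtering on title ≠ Beta leaves {(Bo, Gamma, 12, Ada, 2, Atlas, 2013), (Eve, Echo, 19, Bo, 27, Echo, 1992), (Eve, Echo, 19, Bo, 31, Alpha, 1984), (Eve, Echo, 19, Bo, 7, Omega, 2004), (Pat, Gamma, 19, Lee, 27, Echo, 1992), (Pat, Gamma, 19, Lee, 31, Alpha, 1984), (Pat, Gamma, 19, Lee, 7, Omega, 2004)}.
π_{aid, title} gives {(2, Gamma), (27, Echo), (27, Gamma), (31, Echo), (31, Gamma), (7, Echo), (7, Gamma)}.

{(2, Gamma), (27, Echo), (27, Gamma), (31, Echo), (31, Gamma), (7, Echo), (7, Gamma)}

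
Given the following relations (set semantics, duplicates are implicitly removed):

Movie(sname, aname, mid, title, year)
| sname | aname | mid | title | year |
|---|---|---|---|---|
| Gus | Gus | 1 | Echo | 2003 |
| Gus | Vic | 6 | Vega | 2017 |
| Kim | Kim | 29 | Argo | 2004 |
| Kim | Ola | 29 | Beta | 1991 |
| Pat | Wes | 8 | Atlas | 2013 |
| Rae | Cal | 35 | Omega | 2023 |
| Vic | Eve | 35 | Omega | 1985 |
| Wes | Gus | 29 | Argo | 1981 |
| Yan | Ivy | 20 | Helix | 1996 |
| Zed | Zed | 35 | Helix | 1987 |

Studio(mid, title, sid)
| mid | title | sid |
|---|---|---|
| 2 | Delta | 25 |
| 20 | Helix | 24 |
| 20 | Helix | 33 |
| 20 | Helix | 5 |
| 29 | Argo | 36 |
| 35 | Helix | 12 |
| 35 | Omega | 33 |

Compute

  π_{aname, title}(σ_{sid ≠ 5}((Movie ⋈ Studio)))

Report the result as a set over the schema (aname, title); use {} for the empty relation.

{(Cal, Omega), (Eve, Omega), (Gus, Argo), (Ivy, Helix), (Kim, Argo), (Zed, Helix)}

Natural join on mid, title: {(Kim, Kim, 29, Argo, 2004, 36), (Rae, Cal, 35, Omega, 2023, 33), (Vic, Eve, 35, Omega, 1985, 33), (Wes, Gus, 29, Argo, 1981, 36), (Yan, Ivy, 20, Helix, 1996, 24), (Yan, Ivy, 20, Helix, 1996, 33), (Yan, Ivy, 20, Helix, 1996, 5), (Zed, Zed, 35, Helix, 1987, 12)}
Apply σ_{sid ≠ 5}; surviving tuples: {(Kim, Kim, 29, Argo, 2004, 36), (Rae, Cal, 35, Omega, 2023, 33), (Vic, Eve, 35, Omega, 1985, 33), (Wes, Gus, 29, Argo, 1981, 36), (Yan, Ivy, 20, Helix, 1996, 24), (Yan, Ivy, 20, Helix, 1996, 33), (Zed, Zed, 35, Helix, 1987, 12)}
Keep only column(s) aname, title (1 duplicate(s) eliminated): {(Cal, Omega), (Eve, Omega), (Gus, Argo), (Ivy, Helix), (Kim, Argo), (Zed, Helix)}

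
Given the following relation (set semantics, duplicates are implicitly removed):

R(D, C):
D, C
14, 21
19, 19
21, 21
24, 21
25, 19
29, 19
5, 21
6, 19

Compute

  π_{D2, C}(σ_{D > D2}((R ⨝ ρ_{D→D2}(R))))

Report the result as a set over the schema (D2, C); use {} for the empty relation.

ρ[D→D2]: schema becomes (D2, C); tuples unchanged.
R ⋈ ρ_{D→D2}(R) (natural join on C): {(14, 21, 14), (14, 21, 21), (14, 21, 24), (14, 21, 5), (19, 19, 19), (19, 19, 25), (19, 19, 29), (19, 19, 6), (21, 21, 14), (21, 21, 21), (21, 21, 24), (21, 21, 5), (24, 21, 14), (24, 21, 21), (24, 21, 24), (24, 21, 5), (25, 19, 19), (25, 19, 25), (25, 19, 29), (25, 19, 6), (29, 19, 19), (29, 19, 25), (29, 19, 29), (29, 19, 6), (5, 21, 14), (5, 21, 21), (5, 21, 24), (5, 21, 5), (6, 19, 19), (6, 19, 25), (6, 19, 29), (6, 19, 6)}
Filtering on D > D2 leaves {(14, 21, 5), (19, 19, 6), (21, 21, 14), (21, 21, 5), (24, 21, 14), (24, 21, 21), (24, 21, 5), (25, 19, 19), (25, 19, 6), (29, 19, 19), (29, 19, 25), (29, 19, 6)}.
Keep only column(s) D2, C (6 duplicate(s) eliminated): {(14, 21), (19, 19), (21, 21), (25, 19), (5, 21), (6, 19)}

{(14, 21), (19, 19), (21, 21), (25, 19), (5, 21), (6, 19)}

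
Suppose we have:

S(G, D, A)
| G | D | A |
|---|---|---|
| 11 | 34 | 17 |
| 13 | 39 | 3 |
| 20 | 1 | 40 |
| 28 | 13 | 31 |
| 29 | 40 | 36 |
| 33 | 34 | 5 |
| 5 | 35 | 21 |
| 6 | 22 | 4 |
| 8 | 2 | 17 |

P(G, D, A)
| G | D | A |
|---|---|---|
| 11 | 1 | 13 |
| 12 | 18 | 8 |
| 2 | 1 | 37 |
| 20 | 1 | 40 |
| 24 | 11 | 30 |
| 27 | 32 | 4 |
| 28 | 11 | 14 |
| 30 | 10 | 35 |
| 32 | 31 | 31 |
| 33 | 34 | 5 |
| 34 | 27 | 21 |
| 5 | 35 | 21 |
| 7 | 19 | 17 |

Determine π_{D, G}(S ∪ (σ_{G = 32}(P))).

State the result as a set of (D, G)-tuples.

{(1, 20), (13, 28), (2, 8), (22, 6), (31, 32), (34, 11), (34, 33), (35, 5), (39, 13), (40, 29)}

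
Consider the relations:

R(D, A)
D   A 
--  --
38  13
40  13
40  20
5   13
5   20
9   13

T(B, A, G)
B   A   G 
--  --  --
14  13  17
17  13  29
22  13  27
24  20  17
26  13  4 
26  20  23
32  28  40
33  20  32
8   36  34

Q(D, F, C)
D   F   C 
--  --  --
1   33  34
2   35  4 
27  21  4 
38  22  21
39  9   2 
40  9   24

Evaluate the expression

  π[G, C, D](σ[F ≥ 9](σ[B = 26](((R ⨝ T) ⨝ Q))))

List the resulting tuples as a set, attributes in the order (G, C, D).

{(23, 24, 40), (4, 21, 38), (4, 24, 40)}

R ⋈ T (natural join on A): {(38, 13, 14, 17), (38, 13, 17, 29), (38, 13, 22, 27), (38, 13, 26, 4), (40, 13, 14, 17), (40, 13, 17, 29), (40, 13, 22, 27), (40, 13, 26, 4), (40, 20, 24, 17), (40, 20, 26, 23), (40, 20, 33, 32), (5, 13, 14, 17), (5, 13, 17, 29), (5, 13, 22, 27), (5, 13, 26, 4), (5, 20, 24, 17), (5, 20, 26, 23), (5, 20, 33, 32), (9, 13, 14, 17), (9, 13, 17, 29), (9, 13, 22, 27), (9, 13, 26, 4)}
(R ⨝ T) ⋈ Q (natural join on D): {(38, 13, 14, 17, 22, 21), (38, 13, 17, 29, 22, 21), (38, 13, 22, 27, 22, 21), (38, 13, 26, 4, 22, 21), (40, 13, 14, 17, 9, 24), (40, 13, 17, 29, 9, 24), (40, 13, 22, 27, 9, 24), (40, 13, 26, 4, 9, 24), (40, 20, 24, 17, 9, 24), (40, 20, 26, 23, 9, 24), (40, 20, 33, 32, 9, 24)}
Apply σ_{B = 26}; surviving tuples: {(38, 13, 26, 4, 22, 21), (40, 13, 26, 4, 9, 24), (40, 20, 26, 23, 9, 24)}
Apply σ_{F ≥ 9}; surviving tuples: {(38, 13, 26, 4, 22, 21), (40, 13, 26, 4, 9, 24), (40, 20, 26, 23, 9, 24)}
Projecting to G, C, D: {(23, 24, 40), (4, 21, 38), (4, 24, 40)}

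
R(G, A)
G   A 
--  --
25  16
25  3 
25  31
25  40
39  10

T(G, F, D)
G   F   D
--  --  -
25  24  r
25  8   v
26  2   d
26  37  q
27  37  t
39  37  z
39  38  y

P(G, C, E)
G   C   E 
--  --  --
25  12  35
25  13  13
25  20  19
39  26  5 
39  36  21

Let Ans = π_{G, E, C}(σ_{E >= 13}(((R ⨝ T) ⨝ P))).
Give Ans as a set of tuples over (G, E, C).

{(25, 13, 13), (25, 19, 20), (25, 35, 12), (39, 21, 36)}

R ⋈ T (natural join on G): {(25, 16, 24, r), (25, 16, 8, v), (25, 3, 24, r), (25, 3, 8, v), (25, 31, 24, r), (25, 31, 8, v), (25, 40, 24, r), (25, 40, 8, v), (39, 10, 37, z), (39, 10, 38, y)}
(R ⨝ T) ⋈ P (natural join on G): {(25, 16, 24, r, 12, 35), (25, 16, 24, r, 13, 13), (25, 16, 24, r, 20, 19), (25, 16, 8, v, 12, 35), (25, 16, 8, v, 13, 13), (25, 16, 8, v, 20, 19), (25, 3, 24, r, 12, 35), (25, 3, 24, r, 13, 13), (25, 3, 24, r, 20, 19), (25, 3, 8, v, 12, 35), (25, 3, 8, v, 13, 13), (25, 3, 8, v, 20, 19), (25, 31, 24, r, 12, 35), (25, 31, 24, r, 13, 13), (25, 31, 24, r, 20, 19), (25, 31, 8, v, 12, 35), (25, 31, 8, v, 13, 13), (25, 31, 8, v, 20, 19), (25, 40, 24, r, 12, 35), (25, 40, 24, r, 13, 13), (25, 40, 24, r, 20, 19), (25, 40, 8, v, 12, 35), (25, 40, 8, v, 13, 13), (25, 40, 8, v, 20, 19), (39, 10, 37, z, 26, 5), (39, 10, 37, z, 36, 21), (39, 10, 38, y, 26, 5), (39, 10, 38, y, 36, 21)}
Filtering on E >= 13 leaves {(25, 16, 24, r, 12, 35), (25, 16, 24, r, 13, 13), (25, 16, 24, r, 20, 19), (25, 16, 8, v, 12, 35), (25, 16, 8, v, 13, 13), (25, 16, 8, v, 20, 19), (25, 3, 24, r, 12, 35), (25, 3, 24, r, 13, 13), (25, 3, 24, r, 20, 19), (25, 3, 8, v, 12, 35), (25, 3, 8, v, 13, 13), (25, 3, 8, v, 20, 19), (25, 31, 24, r, 12, 35), (25, 31, 24, r, 13, 13), (25, 31, 24, r, 20, 19), (25, 31, 8, v, 12, 35), (25, 31, 8, v, 13, 13), (25, 31, 8, v, 20, 19), (25, 40, 24, r, 12, 35), (25, 40, 24, r, 13, 13), (25, 40, 24, r, 20, 19), (25, 40, 8, v, 12, 35), (25, 40, 8, v, 13, 13), (25, 40, 8, v, 20, 19), (39, 10, 37, z, 36, 21), (39, 10, 38, y, 36, 21)}.
Keep only column(s) G, E, C (22 duplicate(s) eliminated): {(25, 13, 13), (25, 19, 20), (25, 35, 12), (39, 21, 36)}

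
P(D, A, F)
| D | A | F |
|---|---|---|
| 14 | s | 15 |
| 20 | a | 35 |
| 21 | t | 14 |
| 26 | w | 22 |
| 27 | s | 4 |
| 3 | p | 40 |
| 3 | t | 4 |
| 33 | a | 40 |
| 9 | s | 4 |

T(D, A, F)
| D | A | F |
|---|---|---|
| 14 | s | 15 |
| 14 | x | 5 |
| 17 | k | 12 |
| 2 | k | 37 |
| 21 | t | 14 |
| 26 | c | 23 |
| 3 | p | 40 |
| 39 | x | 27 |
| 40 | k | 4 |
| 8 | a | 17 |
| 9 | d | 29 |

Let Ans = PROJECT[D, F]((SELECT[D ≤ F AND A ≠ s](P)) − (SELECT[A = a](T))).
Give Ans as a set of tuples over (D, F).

Apply σ_{D ≤ F AND A ≠ s}; surviving tuples: {(20, a, 35), (3, p, 40), (3, t, 4), (33, a, 40)}
Apply σ_{A = a}; surviving tuples: {(8, a, 17)}
Taking the difference: {(20, a, 35), (3, p, 40), (3, t, 4), (33, a, 40)}
Projecting to D, F: {(20, 35), (3, 4), (3, 40), (33, 40)}

{(20, 35), (3, 4), (3, 40), (33, 40)}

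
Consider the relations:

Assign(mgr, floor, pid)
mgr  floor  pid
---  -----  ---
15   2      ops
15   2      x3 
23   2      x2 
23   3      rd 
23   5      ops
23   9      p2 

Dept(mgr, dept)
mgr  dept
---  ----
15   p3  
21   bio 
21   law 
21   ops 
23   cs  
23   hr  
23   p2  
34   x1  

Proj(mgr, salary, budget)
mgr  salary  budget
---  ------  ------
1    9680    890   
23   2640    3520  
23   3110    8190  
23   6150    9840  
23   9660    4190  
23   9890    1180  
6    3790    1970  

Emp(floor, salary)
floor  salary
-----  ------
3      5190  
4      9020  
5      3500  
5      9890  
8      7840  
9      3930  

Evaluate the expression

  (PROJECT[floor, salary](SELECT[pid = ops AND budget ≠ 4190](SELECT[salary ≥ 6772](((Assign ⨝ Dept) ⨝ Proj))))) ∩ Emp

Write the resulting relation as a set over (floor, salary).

{(5, 9890)}

Joining Assign and Dept on mgr yields {(15, 2, ops, p3), (15, 2, x3, p3), (23, 2, x2, cs), (23, 2, x2, hr), (23, 2, x2, p2), (23, 3, rd, cs), (23, 3, rd, hr), (23, 3, rd, p2), (23, 5, ops, cs), (23, 5, ops, hr), (23, 5, ops, p2), (23, 9, p2, cs), (23, 9, p2, hr), (23, 9, p2, p2)}.
Joining (Assign ⨝ Dept) and Proj on mgr yields {(23, 2, x2, cs, 2640, 3520), (23, 2, x2, cs, 3110, 8190), (23, 2, x2, cs, 6150, 9840), (23, 2, x2, cs, 9660, 4190), (23, 2, x2, cs, 9890, 1180), (23, 2, x2, hr, 2640, 3520), (23, 2, x2, hr, 3110, 8190), (23, 2, x2, hr, 6150, 9840), (23, 2, x2, hr, 9660, 4190), (23, 2, x2, hr, 9890, 1180), (23, 2, x2, p2, 2640, 3520), (23, 2, x2, p2, 3110, 8190), (23, 2, x2, p2, 6150, 9840), (23, 2, x2, p2, 9660, 4190), (23, 2, x2, p2, 9890, 1180), (23, 3, rd, cs, 2640, 3520), (23, 3, rd, cs, 3110, 8190), (23, 3, rd, cs, 6150, 9840), (23, 3, rd, cs, 9660, 4190), (23, 3, rd, cs, 9890, 1180), (23, 3, rd, hr, 2640, 3520), (23, 3, rd, hr, 3110, 8190), (23, 3, rd, hr, 6150, 9840), (23, 3, rd, hr, 9660, 4190), (23, 3, rd, hr, 9890, 1180), (23, 3, rd, p2, 2640, 3520), (23, 3, rd, p2, 3110, 8190), (23, 3, rd, p2, 6150, 9840), (23, 3, rd, p2, 9660, 4190), (23, 3, rd, p2, 9890, 1180), (23, 5, ops, cs, 2640, 3520), (23, 5, ops, cs, 3110, 8190), (23, 5, ops, cs, 6150, 9840), (23, 5, ops, cs, 9660, 4190), (23, 5, ops, cs, 9890, 1180), (23, 5, ops, hr, 2640, 3520), (23, 5, ops, hr, 3110, 8190), (23, 5, ops, hr, 6150, 9840), (23, 5, ops, hr, 9660, 4190), (23, 5, ops, hr, 9890, 1180), (23, 5, ops, p2, 2640, 3520), (23, 5, ops, p2, 3110, 8190), (23, 5, ops, p2, 6150, 9840), (23, 5, ops, p2, 9660, 4190), (23, 5, ops, p2, 9890, 1180), (23, 9, p2, cs, 2640, 3520), (23, 9, p2, cs, 3110, 8190), (23, 9, p2, cs, 6150, 9840), (23, 9, p2, cs, 9660, 4190), (23, 9, p2, cs, 9890, 1180), (23, 9, p2, hr, 2640, 3520), (23, 9, p2, hr, 3110, 8190), (23, 9, p2, hr, 6150, 9840), (23, 9, p2, hr, 9660, 4190), (23, 9, p2, hr, 9890, 1180), (23, 9, p2, p2, 2640, 3520), (23, 9, p2, p2, 3110, 8190), (23, 9, p2, p2, 6150, 9840), (23, 9, p2, p2, 9660, 4190), (23, 9, p2, p2, 9890, 1180)}.
Selection salary ≥ 6772: {(23, 2, x2, cs, 9660, 4190), (23, 2, x2, cs, 9890, 1180), (23, 2, x2, hr, 9660, 4190), (23, 2, x2, hr, 9890, 1180), (23, 2, x2, p2, 9660, 4190), (23, 2, x2, p2, 9890, 1180), (23, 3, rd, cs, 9660, 4190), (23, 3, rd, cs, 9890, 1180), (23, 3, rd, hr, 9660, 4190), (23, 3, rd, hr, 9890, 1180), (23, 3, rd, p2, 9660, 4190), (23, 3, rd, p2, 9890, 1180), (23, 5, ops, cs, 9660, 4190), (23, 5, ops, cs, 9890, 1180), (23, 5, ops, hr, 9660, 4190), (23, 5, ops, hr, 9890, 1180), (23, 5, ops, p2, 9660, 4190), (23, 5, ops, p2, 9890, 1180), (23, 9, p2, cs, 9660, 4190), (23, 9, p2, cs, 9890, 1180), (23, 9, p2, hr, 9660, 4190), (23, 9, p2, hr, 9890, 1180), (23, 9, p2, p2, 9660, 4190), (23, 9, p2, p2, 9890, 1180)}
Selection pid = ops AND budget ≠ 4190: {(23, 5, ops, cs, 9890, 1180), (23, 5, ops, hr, 9890, 1180), (23, 5, ops, p2, 9890, 1180)}
Projecting to floor, salary (2 duplicate(s) eliminated): {(5, 9890)}
Taking the intersection: {(5, 9890)}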